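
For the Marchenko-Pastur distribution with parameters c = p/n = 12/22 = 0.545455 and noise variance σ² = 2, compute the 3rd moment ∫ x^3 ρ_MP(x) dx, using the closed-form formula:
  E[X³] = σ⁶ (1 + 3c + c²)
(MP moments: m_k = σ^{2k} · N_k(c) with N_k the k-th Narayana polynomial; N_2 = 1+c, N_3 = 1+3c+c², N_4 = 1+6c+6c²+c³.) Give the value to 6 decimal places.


E[X³] = σ⁶ (1 + 3c + c²) (third MP moment). With σ² = 2 (so σ⁶ = 8) and c = 12/22 = 0.545455: E[X³] = 8 · (1 + 3·0.545455 + (0.545455)²) = 8 · 2.933884.

So E[X^3] = 23.471074.


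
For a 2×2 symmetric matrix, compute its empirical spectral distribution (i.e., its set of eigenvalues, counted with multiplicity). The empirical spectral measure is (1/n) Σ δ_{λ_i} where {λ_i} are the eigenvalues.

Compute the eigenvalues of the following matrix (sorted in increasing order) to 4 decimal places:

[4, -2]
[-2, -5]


Since M is real symmetric, both eigenvalues are real; they are the roots of det(λI − M) = λ² − (tr M) λ + det M.
tr M = 4 + (-5) = -1.
det M = 4·(-5) − (-2)² = -20 − 4 = -24.
Characteristic polynomial: λ² + λ − 24 = 0.
Discriminant Δ = (tr M)² − 4·det M = 1 − (-96) = 97; √Δ = 9.848858.
λ = (tr M ± √Δ)/2 = (-1 ± 9.848858)/2, giving (tr M − √Δ)/2 = -5.4244 and (tr M + √Δ)/2 = 4.4244.

Eigenvalues sorted in increasing order: [-5.4244, 4.4244].


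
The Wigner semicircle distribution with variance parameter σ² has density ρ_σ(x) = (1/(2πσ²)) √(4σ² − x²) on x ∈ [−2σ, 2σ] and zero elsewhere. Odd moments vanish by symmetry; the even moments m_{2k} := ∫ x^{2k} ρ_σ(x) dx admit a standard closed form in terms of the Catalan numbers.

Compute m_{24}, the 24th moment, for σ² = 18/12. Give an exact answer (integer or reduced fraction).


By the scaled semicircle moment identity, m_{2k} = σ^{2k} · C_k with k = 12.
C_12 = (1/(k+1)) · C(2k, k) = (1/13) · C(24, 12) = (1/13) · 2704156 = 208012.
σ^{2k} = (σ²)^k = (18/12)^12 = 531441/4096.

Therefore m_{24} = σ^{24} · C_12 = (531441/4096) · 208012 = 27636526323/1024.


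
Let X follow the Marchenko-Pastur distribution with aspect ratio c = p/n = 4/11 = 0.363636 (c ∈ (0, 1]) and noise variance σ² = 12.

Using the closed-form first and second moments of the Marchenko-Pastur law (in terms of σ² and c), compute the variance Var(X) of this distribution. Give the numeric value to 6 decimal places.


Recall the MP moments m_1 = E[X] = σ² and m_2 = E[X²] = σ⁴ (1 + c).
m_1 = E[X] = σ² = 12, so m_1² = 144.
m_2 = E[X²] = σ⁴ (1 + c) = 144 · (1 + 0.363636) = 144 · 1.363636 = 196.363636.
(Note m_2 − m_1² simplifies to c · σ⁴ = 0.363636 · 144.)

Var(X) = m_2 − m_1² = 196.363636 − 144 = 52.363636.


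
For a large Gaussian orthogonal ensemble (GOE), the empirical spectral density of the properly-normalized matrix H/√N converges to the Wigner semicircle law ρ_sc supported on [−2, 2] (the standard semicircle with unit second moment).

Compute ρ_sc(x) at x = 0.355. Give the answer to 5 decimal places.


ρ_sc(x) = (1/(2π)) √(4 − x²). With x = 0.355:
  4 − x² = 4 − (0.355)² = 4 − 0.126025 = 3.873975.
  √(4 − x²) = 1.968242.
  1/(2π) = 0.159155.
  ρ_sc(0.355) = 0.159155 · 1.968242 = 0.313255.

Rounded to 5 decimal places: ρ_sc(0.355) ≈ 0.31326.


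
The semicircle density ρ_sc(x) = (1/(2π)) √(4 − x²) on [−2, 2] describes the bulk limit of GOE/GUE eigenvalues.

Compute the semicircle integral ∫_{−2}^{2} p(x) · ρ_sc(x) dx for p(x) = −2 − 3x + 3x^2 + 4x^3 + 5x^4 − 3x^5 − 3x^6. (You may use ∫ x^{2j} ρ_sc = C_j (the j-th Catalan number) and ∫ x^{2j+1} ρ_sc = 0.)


Write p(x) = Σ a_i x^i, split into monomials and integrate each against ρ_sc separately.
Using ∫ x^{2j} ρ_sc = C_j = (1/(j+1)) C(2j, j) (Catalan numbers) and ∫ x^{2j+1} ρ_sc = 0 (odd monomials vanish by symmetry):
  i = 0 (even): a_0 · C_{0} = -2 · 1 = -2
  i = 1 (odd): ∫ x^1 ρ_sc = 0 (vanishes)
  i = 2 (even): a_2 · C_{1} = 3 · 1 = 3
  i = 3 (odd): ∫ x^3 ρ_sc = 0 (vanishes)
  i = 4 (even): a_4 · C_{2} = 5 · 2 = 10
  i = 5 (odd): ∫ x^5 ρ_sc = 0 (vanishes)
  i = 6 (even): a_6 · C_{3} = -3 · 5 = -15

Summing the contributions: ∫_{−2}^{2} p(x) ρ_sc(x) dx = (-2) + 3 + 10 + (-15) = -4.


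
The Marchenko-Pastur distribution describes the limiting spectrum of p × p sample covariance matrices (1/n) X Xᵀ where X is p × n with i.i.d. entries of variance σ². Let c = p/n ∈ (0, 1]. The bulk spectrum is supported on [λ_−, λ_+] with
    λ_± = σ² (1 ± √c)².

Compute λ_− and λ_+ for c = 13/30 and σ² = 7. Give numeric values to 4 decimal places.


c = 13/30 = 0.433333; √c = 0.658281.
λ_− = σ² (1 − √c)² = 7 · (1 − 0.658281)² = 7 · (0.341719)² = 0.817405.
λ_+ = σ² (1 + √c)² = 7 · (1 + 0.658281)² = 7 · (1.658281)² = 19.249262.

Rounded to 4 decimal places: λ_− ≈ 0.8174, λ_+ ≈ 19.2493.


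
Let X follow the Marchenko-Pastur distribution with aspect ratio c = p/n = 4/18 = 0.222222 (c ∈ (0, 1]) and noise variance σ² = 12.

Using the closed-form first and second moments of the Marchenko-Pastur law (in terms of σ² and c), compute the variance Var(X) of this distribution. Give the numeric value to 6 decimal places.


Recall the MP moments m_1 = E[X] = σ² and m_2 = E[X²] = σ⁴ (1 + c).
m_1 = E[X] = σ² = 12, so m_1² = 144.
m_2 = E[X²] = σ⁴ (1 + c) = 144 · (1 + 0.222222) = 144 · 1.222222 = 176.000000.
(Note m_2 − m_1² simplifies to c · σ⁴ = 0.222222 · 144.)

Var(X) = m_2 − m_1² = 176.000000 − 144 = 32.000000.


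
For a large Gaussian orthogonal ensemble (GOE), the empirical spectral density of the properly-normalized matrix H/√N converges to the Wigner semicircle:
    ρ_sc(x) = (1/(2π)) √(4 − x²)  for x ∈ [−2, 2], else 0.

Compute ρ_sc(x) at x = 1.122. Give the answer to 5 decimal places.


ρ_sc(x) = (1/(2π)) √(4 − x²). With x = 1.122:
  4 − x² = 4 − (1.122)² = 4 − 1.258884 = 2.741116.
  √(4 − x²) = 1.655632.
  1/(2π) = 0.159155.
  ρ_sc(1.122) = 0.159155 · 1.655632 = 0.263502.

Rounded to 5 decimal places: ρ_sc(1.122) ≈ 0.26350.


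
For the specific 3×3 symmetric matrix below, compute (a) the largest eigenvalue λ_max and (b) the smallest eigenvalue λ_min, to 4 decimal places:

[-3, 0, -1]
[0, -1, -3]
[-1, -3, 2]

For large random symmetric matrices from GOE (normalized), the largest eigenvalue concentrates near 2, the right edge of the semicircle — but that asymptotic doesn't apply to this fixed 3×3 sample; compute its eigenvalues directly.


Since M is real symmetric, all three eigenvalues are real; they are the roots of det(λI − M) = λ³ − (tr M) λ² + s λ − det M, where s is the sum of the principal 2×2 minors.
tr M = -3 + (-1) + 2 = -2.
s = ((-3)·(-1) − 0²) + ((-3)·2 − (-1)²) + ((-1)·2 − (-3)²) = 3 + (-7) + (-11) = -15.
det M (expand along row 1) = (-3)·(-11) − 0·(-3) + (-1)·(-1) = 34.
Characteristic polynomial: λ³ + 2λ² − 15λ − 34 = 0.
Substitute λ = y + (tr M)/3 = y − 0.666667 to remove the quadratic term: y³ + p·y + q = 0 with p = s − (tr M)²/3 = -16.333333 and q = −2(tr M)³/27 + (tr M)·s/3 − det M = -23.407407.
Three real roots ⇒ use the trigonometric (Viète) form: r = 2√(−p/3) = 4.666667, φ = arccos(3q/(p·r)) = arccos(0.921283) = 0.399430 rad.
y_k = r·cos(φ/3 − 2πk/3) for k = 0, 1, 2 gives y = 4.625364, -1.776178, -2.849186.
λ_k = y_k − 0.666667 gives λ = 3.9587, -2.4428, -3.5159 (check: the sum is -2.0000 = tr M).

Hence λ_max = 3.9587 and λ_min = -3.5159.


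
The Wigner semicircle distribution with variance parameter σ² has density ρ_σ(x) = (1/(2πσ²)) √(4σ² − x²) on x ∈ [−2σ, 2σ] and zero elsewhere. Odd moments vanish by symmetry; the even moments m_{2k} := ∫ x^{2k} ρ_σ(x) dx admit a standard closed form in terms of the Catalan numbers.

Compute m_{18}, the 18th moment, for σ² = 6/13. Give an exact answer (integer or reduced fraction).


By the scaled semicircle moment identity, m_{2k} = σ^{2k} · C_k with k = 9.
C_9 = (1/(k+1)) · C(2k, k) = (1/10) · C(18, 9) = (1/10) · 48620 = 4862.
σ^{2k} = (σ²)^k = (6/13)^9 = 10077696/10604499373.

Therefore m_{18} = σ^{18} · C_9 = (10077696/10604499373) · 4862 = 3769058304/815730721.


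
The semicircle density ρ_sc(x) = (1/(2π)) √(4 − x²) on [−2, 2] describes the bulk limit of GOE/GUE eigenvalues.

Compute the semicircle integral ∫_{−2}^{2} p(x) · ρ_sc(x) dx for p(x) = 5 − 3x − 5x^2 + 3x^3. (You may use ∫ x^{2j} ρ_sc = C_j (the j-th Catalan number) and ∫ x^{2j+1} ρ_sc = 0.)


Write p(x) = Σ a_i x^i, split into monomials and integrate each against ρ_sc separately.
Using ∫ x^{2j} ρ_sc = C_j = (1/(j+1)) C(2j, j) (Catalan numbers) and ∫ x^{2j+1} ρ_sc = 0 (odd monomials vanish by symmetry):
  i = 0 (even): a_0 · C_{0} = 5 · 1 = 5
  i = 1 (odd): ∫ x^1 ρ_sc = 0 (vanishes)
  i = 2 (even): a_2 · C_{1} = -5 · 1 = -5
  i = 3 (odd): ∫ x^3 ρ_sc = 0 (vanishes)

Summing the contributions: ∫_{−2}^{2} p(x) ρ_sc(x) dx = 5 + (-5) = 0.


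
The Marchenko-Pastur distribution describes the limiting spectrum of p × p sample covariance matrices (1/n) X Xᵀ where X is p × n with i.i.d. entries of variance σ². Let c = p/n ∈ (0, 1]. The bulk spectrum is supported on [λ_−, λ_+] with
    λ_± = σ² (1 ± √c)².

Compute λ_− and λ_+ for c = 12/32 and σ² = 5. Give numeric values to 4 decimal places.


c = 12/32 = 0.375000; √c = 0.612372.
λ_− = σ² (1 − √c)² = 5 · (1 − 0.612372)² = 5 · (0.387628)² = 0.751276.
λ_+ = σ² (1 + √c)² = 5 · (1 + 0.612372)² = 5 · (1.612372)² = 12.998724.

Rounded to 4 decimal places: λ_− ≈ 0.7513, λ_+ ≈ 12.9987.


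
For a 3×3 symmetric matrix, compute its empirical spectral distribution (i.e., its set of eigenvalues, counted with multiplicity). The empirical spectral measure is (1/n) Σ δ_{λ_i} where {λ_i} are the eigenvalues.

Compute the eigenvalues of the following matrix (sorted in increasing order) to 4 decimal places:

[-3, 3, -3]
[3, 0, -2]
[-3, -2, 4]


Since M is real symmetric, all three eigenvalues are real; they are the roots of det(λI − M) = λ³ − (tr M) λ² + s λ − det M, where s is the sum of the principal 2×2 minors.
tr M = -3 + 0 + 4 = 1.
s = ((-3)·0 − 3²) + ((-3)·4 − (-3)²) + (0·4 − (-2)²) = -9 + (-21) + (-4) = -34.
det M (expand along row 1) = (-3)·(-4) − 3·6 + (-3)·(-6) = 12.
Characteristic polynomial: λ³ − λ² − 34λ − 12 = 0.
Substitute λ = y + (tr M)/3 = y + 0.333333 to remove the quadratic term: y³ + p·y + q = 0 with p = s − (tr M)²/3 = -34.333333 and q = −2(tr M)³/27 + (tr M)·s/3 − det M = -23.407407.
Three real roots ⇒ use the trigonometric (Viète) form: r = 2√(−p/3) = 6.765928, φ = arccos(3q/(p·r)) = arccos(0.302295) = 1.263697 rad.
y_k = r·cos(φ/3 − 2πk/3) for k = 0, 1, 2 gives y = 6.174489, -0.691396, -5.483094.
λ_k = y_k + 0.333333 gives λ = 6.5078, -0.3581, -5.1498 (check: the sum is 1.0000 = tr M).

Eigenvalues sorted in increasing order: [-5.1498, -0.3581, 6.5078].


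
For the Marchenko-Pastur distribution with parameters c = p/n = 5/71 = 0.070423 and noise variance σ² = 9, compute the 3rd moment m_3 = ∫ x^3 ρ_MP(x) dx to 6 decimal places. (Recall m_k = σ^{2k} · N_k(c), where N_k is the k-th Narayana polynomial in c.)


E[X³] = σ⁶ (1 + 3c + c²) (third MP moment). With σ² = 9 (so σ⁶ = 729) and c = 5/71 = 0.070423: E[X³] = 729 · (1 + 3·0.070423 + (0.070423)²) = 729 · 1.216227.

So E[X^3] = 886.629439.


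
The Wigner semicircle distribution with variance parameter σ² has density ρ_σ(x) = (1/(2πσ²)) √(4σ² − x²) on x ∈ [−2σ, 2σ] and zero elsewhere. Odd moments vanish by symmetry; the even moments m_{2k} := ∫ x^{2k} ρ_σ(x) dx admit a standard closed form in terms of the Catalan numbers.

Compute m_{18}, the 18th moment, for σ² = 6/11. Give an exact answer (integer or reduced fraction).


By the scaled semicircle moment identity, m_{2k} = σ^{2k} · C_k with k = 9.
C_9 = (1/(k+1)) · C(2k, k) = (1/10) · C(18, 9) = (1/10) · 48620 = 4862.
σ^{2k} = (σ²)^k = (6/11)^9 = 10077696/2357947691.

Therefore m_{18} = σ^{18} · C_9 = (10077696/2357947691) · 4862 = 4454341632/214358881.


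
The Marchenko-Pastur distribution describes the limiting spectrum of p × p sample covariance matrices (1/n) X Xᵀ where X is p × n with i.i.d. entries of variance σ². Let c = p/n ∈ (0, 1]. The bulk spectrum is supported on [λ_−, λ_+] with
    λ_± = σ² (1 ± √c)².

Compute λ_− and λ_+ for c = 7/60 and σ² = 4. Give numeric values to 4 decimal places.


c = 7/60 = 0.116667; √c = 0.341565.
λ_− = σ² (1 − √c)² = 4 · (1 − 0.341565)² = 4 · (0.658435)² = 1.734146.
λ_+ = σ² (1 + √c)² = 4 · (1 + 0.341565)² = 4 · (1.341565)² = 7.199187.

Rounded to 4 decimal places: λ_− ≈ 1.7341, λ_+ ≈ 7.1992.


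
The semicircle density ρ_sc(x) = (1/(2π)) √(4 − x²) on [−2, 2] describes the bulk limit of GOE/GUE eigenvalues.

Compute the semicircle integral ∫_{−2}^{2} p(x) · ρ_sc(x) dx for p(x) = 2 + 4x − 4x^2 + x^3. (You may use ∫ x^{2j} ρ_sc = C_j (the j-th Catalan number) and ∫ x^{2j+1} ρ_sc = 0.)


Write p(x) = Σ a_i x^i, split into monomials and integrate each against ρ_sc separately.
Using ∫ x^{2j} ρ_sc = C_j = (1/(j+1)) C(2j, j) (Catalan numbers) and ∫ x^{2j+1} ρ_sc = 0 (odd monomials vanish by symmetry):
  i = 0 (even): a_0 · C_{0} = 2 · 1 = 2
  i = 1 (odd): ∫ x^1 ρ_sc = 0 (vanishes)
  i = 2 (even): a_2 · C_{1} = -4 · 1 = -4
  i = 3 (odd): ∫ x^3 ρ_sc = 0 (vanishes)

Summing the contributions: ∫_{−2}^{2} p(x) ρ_sc(x) dx = 2 + (-4) = -2.


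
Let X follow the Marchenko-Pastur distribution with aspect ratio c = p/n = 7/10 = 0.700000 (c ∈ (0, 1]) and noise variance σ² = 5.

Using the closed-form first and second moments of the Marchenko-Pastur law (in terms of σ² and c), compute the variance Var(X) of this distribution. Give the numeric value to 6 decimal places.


Recall the MP moments m_1 = E[X] = σ² and m_2 = E[X²] = σ⁴ (1 + c).
m_1 = E[X] = σ² = 5, so m_1² = 25.
m_2 = E[X²] = σ⁴ (1 + c) = 25 · (1 + 0.700000) = 25 · 1.700000 = 42.500000.
(Note m_2 − m_1² simplifies to c · σ⁴ = 0.700000 · 25.)

Var(X) = m_2 − m_1² = 42.500000 − 25 = 17.500000.


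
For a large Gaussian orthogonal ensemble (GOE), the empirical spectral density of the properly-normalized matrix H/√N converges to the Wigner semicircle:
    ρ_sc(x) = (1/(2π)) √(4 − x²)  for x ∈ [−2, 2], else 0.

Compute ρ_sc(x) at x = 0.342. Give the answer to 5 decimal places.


ρ_sc(x) = (1/(2π)) √(4 − x²). With x = 0.342:
  4 − x² = 4 − (0.342)² = 4 − 0.116964 = 3.883036.
  √(4 − x²) = 1.970542.
  1/(2π) = 0.159155.
  ρ_sc(0.342) = 0.159155 · 1.970542 = 0.313622.

Rounded to 5 decimal places: ρ_sc(0.342) ≈ 0.31362.


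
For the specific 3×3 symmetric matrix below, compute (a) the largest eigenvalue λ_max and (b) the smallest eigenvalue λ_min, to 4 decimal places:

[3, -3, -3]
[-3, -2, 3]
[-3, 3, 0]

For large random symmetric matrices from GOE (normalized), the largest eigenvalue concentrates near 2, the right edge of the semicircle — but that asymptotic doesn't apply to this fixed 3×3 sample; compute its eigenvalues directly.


Since M is real symmetric, all three eigenvalues are real; they are the roots of det(λI − M) = λ³ − (tr M) λ² + s λ − det M, where s is the sum of the principal 2×2 minors.
tr M = 3 + (-2) + 0 = 1.
s = (3·(-2) − (-3)²) + (3·0 − (-3)²) + ((-2)·0 − 3²) = -15 + (-9) + (-9) = -33.
det M (expand along row 1) = 3·(-9) − (-3)·9 + (-3)·(-15) = 45.
Characteristic polynomial: λ³ − λ² − 33λ − 45 = 0.
Substitute λ = y + (tr M)/3 = y + 0.333333 to remove the quadratic term: y³ + p·y + q = 0 with p = s − (tr M)²/3 = -33.333333 and q = −2(tr M)³/27 + (tr M)·s/3 − det M = -56.074074.
Three real roots ⇒ use the trigonometric (Viète) form: r = 2√(−p/3) = 6.666667, φ = arccos(3q/(p·r)) = arccos(0.757000) = 0.712087 rad.
y_k = r·cos(φ/3 − 2πk/3) for k = 0, 1, 2 gives y = 6.479744, -1.882293, -4.597451.
λ_k = y_k + 0.333333 gives λ = 6.8131, -1.5490, -4.2641 (check: the sum is 1.0000 = tr M).

Hence λ_max = 6.8131 and λ_min = -4.2641.


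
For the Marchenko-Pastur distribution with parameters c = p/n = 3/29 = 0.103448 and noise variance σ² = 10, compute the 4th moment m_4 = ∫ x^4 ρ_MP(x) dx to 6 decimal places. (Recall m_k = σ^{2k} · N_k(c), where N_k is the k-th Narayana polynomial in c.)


E[X⁴] = σ⁸ (1 + 6c + 6c² + c³) (fourth MP moment). With σ² = 10 (so σ⁸ = 10000) and c = 3/29 = 0.103448: E[X⁴] = 10000 · (1 + 6·0.103448 + 6·(0.103448)² + (0.103448)³) = 10000 · 1.686006.

So E[X^4] = 16860.059863.


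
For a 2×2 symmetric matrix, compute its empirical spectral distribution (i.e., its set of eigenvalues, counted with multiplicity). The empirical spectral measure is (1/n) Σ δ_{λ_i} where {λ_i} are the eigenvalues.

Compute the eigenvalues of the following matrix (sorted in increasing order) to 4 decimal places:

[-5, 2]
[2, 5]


Since M is real symmetric, both eigenvalues are real; they are the roots of det(λI − M) = λ² − (tr M) λ + det M.
tr M = -5 + 5 = 0.
det M = (-5)·5 − 2² = -25 − 4 = -29.
Characteristic polynomial: λ² − 29 = 0.
Discriminant Δ = (tr M)² − 4·det M = 0 − (-116) = 116; √Δ = 10.770330.
λ = (tr M ± √Δ)/2 = (0 ± 10.770330)/2, giving (tr M − √Δ)/2 = -5.3852 and (tr M + √Δ)/2 = 5.3852.

Eigenvalues sorted in increasing order: [-5.3852, 5.3852].


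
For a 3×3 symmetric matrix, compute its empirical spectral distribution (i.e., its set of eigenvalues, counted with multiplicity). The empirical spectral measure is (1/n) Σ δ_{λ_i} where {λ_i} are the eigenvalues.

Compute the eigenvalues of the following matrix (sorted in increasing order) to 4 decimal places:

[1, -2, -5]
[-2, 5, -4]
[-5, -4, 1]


Since M is real symmetric, all three eigenvalues are real; they are the roots of det(λI − M) = λ³ − (tr M) λ² + s λ − det M, where s is the sum of the principal 2×2 minors.
tr M = 1 + 5 + 1 = 7.
s = (1·5 − (-2)²) + (1·1 − (-5)²) + (5·1 − (-4)²) = 1 + (-24) + (-11) = -34.
det M (expand along row 1) = 1·(-11) − (-2)·(-22) + (-5)·33 = -220.
Characteristic polynomial: λ³ − 7λ² − 34λ + 220 = 0.
Substitute λ = y + (tr M)/3 = y + 2.333333 to remove the quadratic term: y³ + p·y + q = 0 with p = s − (tr M)²/3 = -50.333333 and q = −2(tr M)³/27 + (tr M)·s/3 − det M = 115.259259.
Three real roots ⇒ use the trigonometric (Viète) form: r = 2√(−p/3) = 8.192137, φ = arccos(3q/(p·r)) = arccos(-0.838579) = 2.565467 rad.
y_k = r·cos(φ/3 − 2πk/3) for k = 0, 1, 2 gives y = 5.374871, 2.666667, -8.041537.
λ_k = y_k + 2.333333 gives λ = 7.7082, 5.0000, -5.7082 (check: the sum is 7.0000 = tr M).

Eigenvalues sorted in increasing order: [-5.7082, 5.0000, 7.7082].


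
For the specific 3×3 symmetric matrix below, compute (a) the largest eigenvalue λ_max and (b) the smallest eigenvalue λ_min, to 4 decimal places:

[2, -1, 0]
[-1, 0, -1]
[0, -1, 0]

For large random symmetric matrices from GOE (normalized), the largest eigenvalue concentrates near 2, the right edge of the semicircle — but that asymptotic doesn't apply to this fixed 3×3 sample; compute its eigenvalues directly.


Since M is real symmetric, all three eigenvalues are real; they are the roots of det(λI − M) = λ³ − (tr M) λ² + s λ − det M, where s is the sum of the principal 2×2 minors.
tr M = 2 + 0 + 0 = 2.
s = (2·0 − (-1)²) + (2·0 − 0²) + (0·0 − (-1)²) = -1 + 0 + (-1) = -2.
det M (expand along row 1) = 2·(-1) − (-1)·0 + 0·1 = -2.
Characteristic polynomial: λ³ − 2λ² − 2λ + 2 = 0.
Substitute λ = y + (tr M)/3 = y + 0.666667 to remove the quadratic term: y³ + p·y + q = 0 with p = s − (tr M)²/3 = -3.333333 and q = −2(tr M)³/27 + (tr M)·s/3 − det M = 0.074074.
Three real roots ⇒ use the trigonometric (Viète) form: r = 2√(−p/3) = 2.108185, φ = arccos(3q/(p·r)) = arccos(-0.031623) = 1.602424 rad.
y_k = r·cos(φ/3 − 2πk/3) for k = 0, 1, 2 gives y = 1.814528, 0.022226, -1.836753.
λ_k = y_k + 0.666667 gives λ = 2.4812, 0.6889, -1.1701 (check: the sum is 2.0000 = tr M).

Hence λ_max = 2.4812 and λ_min = -1.1701.


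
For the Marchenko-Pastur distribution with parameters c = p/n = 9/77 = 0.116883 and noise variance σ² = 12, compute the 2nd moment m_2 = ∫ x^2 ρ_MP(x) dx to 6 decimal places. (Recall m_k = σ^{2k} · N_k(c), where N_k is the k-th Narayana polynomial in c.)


E[X²] = σ⁴ (1 + c) (second MP moment). With σ² = 12 (so σ⁴ = 144) and c = 9/77 = 0.116883: E[X²] = 144 · (1 + 0.116883) = 144 · 1.116883.

So E[X^2] = 160.831169.


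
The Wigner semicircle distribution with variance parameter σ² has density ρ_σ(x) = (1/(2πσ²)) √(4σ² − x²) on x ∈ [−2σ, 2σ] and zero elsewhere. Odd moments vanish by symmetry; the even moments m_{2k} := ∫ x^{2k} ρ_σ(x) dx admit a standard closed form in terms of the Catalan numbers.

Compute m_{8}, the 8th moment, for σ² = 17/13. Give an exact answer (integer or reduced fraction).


By the scaled semicircle moment identity, m_{2k} = σ^{2k} · C_k with k = 4.
C_4 = (1/(k+1)) · C(2k, k) = (1/5) · C(8, 4) = (1/5) · 70 = 14.
σ^{2k} = (σ²)^k = (17/13)^4 = 83521/28561.

Therefore m_{8} = σ^{8} · C_4 = (83521/28561) · 14 = 1169294/28561.


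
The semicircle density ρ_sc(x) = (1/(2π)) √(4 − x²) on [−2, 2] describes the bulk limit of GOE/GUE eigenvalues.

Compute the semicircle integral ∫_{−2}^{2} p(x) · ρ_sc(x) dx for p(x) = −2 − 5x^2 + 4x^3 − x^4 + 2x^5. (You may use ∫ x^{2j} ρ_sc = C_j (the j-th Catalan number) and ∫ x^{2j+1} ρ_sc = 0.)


Write p(x) = Σ a_i x^i, split into monomials and integrate each against ρ_sc separately.
Using ∫ x^{2j} ρ_sc = C_j = (1/(j+1)) C(2j, j) (Catalan numbers) and ∫ x^{2j+1} ρ_sc = 0 (odd monomials vanish by symmetry):
  i = 0 (even): a_0 · C_{0} = -2 · 1 = -2
  i = 2 (even): a_2 · C_{1} = -5 · 1 = -5
  i = 3 (odd): ∫ x^3 ρ_sc = 0 (vanishes)
  i = 4 (even): a_4 · C_{2} = -1 · 2 = -2
  i = 5 (odd): ∫ x^5 ρ_sc = 0 (vanishes)

Summing the contributions: ∫_{−2}^{2} p(x) ρ_sc(x) dx = (-2) + (-5) + (-2) = -9.


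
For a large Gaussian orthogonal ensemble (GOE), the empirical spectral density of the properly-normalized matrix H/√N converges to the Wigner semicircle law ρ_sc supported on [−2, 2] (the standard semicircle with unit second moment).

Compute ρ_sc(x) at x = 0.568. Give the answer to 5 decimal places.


ρ_sc(x) = (1/(2π)) √(4 − x²). With x = 0.568:
  4 − x² = 4 − (0.568)² = 4 − 0.322624 = 3.677376.
  √(4 − x²) = 1.917649.
  1/(2π) = 0.159155.
  ρ_sc(0.568) = 0.159155 · 1.917649 = 0.305203.

Rounded to 5 decimal places: ρ_sc(0.568) ≈ 0.30520.


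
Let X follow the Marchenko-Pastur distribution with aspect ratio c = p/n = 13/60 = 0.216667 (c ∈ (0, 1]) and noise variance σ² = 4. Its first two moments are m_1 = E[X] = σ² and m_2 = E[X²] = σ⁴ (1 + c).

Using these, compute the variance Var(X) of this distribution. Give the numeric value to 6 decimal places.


m_1 = E[X] = σ² = 4, so m_1² = 16.
m_2 = E[X²] = σ⁴ (1 + c) = 16 · (1 + 0.216667) = 16 · 1.216667 = 19.466667.
(Note m_2 − m_1² simplifies to c · σ⁴ = 0.216667 · 16.)

Var(X) = m_2 − m_1² = 19.466667 − 16 = 3.466667.


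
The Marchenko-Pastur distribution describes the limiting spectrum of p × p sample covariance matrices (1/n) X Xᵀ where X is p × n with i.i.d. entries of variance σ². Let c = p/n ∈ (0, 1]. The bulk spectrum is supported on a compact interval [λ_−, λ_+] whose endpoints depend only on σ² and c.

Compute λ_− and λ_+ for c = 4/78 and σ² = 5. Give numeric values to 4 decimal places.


c = 4/78 = 0.051282; √c = 0.226455.
λ_− = σ² (1 − √c)² = 5 · (1 − 0.226455)² = 5 · (0.773545)² = 2.991856.
λ_+ = σ² (1 + √c)² = 5 · (1 + 0.226455)² = 5 · (1.226455)² = 7.520964.

Rounded to 4 decimal places: λ_− ≈ 2.9919, λ_+ ≈ 7.5210.


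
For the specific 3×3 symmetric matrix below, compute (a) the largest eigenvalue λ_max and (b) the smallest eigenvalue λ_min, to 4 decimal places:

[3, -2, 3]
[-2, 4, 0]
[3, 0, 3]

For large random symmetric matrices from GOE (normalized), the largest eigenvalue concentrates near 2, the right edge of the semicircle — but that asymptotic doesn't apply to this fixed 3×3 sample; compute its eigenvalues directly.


Since M is real symmetric, all three eigenvalues are real; they are the roots of det(λI − M) = λ³ − (tr M) λ² + s λ − det M, where s is the sum of the principal 2×2 minors.
tr M = 3 + 4 + 3 = 10.
s = (3·4 − (-2)²) + (3·3 − 3²) + (4·3 − 0²) = 8 + 0 + 12 = 20.
det M (expand along row 1) = 3·12 − (-2)·(-6) + 3·(-12) = -12.
Characteristic polynomial: λ³ − 10λ² + 20λ + 12 = 0.
Substitute λ = y + (tr M)/3 = y + 3.333333 to remove the quadratic term: y³ + p·y + q = 0 with p = s − (tr M)²/3 = -13.333333 and q = −2(tr M)³/27 + (tr M)·s/3 − det M = 4.592593.
Three real roots ⇒ use the trigonometric (Viète) form: r = 2√(−p/3) = 4.216370, φ = arccos(3q/(p·r)) = arccos(-0.245077) = 1.818395 rad.
y_k = r·cos(φ/3 − 2πk/3) for k = 0, 1, 2 gives y = 3.465257, 0.347594, -3.812852.
λ_k = y_k + 3.333333 gives λ = 6.7986, 3.6809, -0.4795 (check: the sum is 10.0000 = tr M).

Hence λ_max = 6.7986 and λ_min = -0.4795.


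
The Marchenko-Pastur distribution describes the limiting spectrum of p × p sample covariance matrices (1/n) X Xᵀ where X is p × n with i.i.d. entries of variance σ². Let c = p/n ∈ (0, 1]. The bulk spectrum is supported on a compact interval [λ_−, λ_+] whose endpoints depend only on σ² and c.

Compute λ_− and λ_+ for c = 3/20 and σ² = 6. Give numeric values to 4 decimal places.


c = 3/20 = 0.150000; √c = 0.387298.
λ_− = σ² (1 − √c)² = 6 · (1 − 0.387298)² = 6 · (0.612702)² = 2.252420.
λ_+ = σ² (1 + √c)² = 6 · (1 + 0.387298)² = 6 · (1.387298)² = 11.547580.

Rounded to 4 decimal places: λ_− ≈ 2.2524, λ_+ ≈ 11.5476.


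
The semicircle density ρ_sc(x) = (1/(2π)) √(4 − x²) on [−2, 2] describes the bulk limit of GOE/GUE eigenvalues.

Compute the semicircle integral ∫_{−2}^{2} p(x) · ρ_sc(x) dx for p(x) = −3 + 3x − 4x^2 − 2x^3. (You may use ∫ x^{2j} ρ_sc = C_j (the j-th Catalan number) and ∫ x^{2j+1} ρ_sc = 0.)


Write p(x) = Σ a_i x^i, split into monomials and integrate each against ρ_sc separately.
Using ∫ x^{2j} ρ_sc = C_j = (1/(j+1)) C(2j, j) (Catalan numbers) and ∫ x^{2j+1} ρ_sc = 0 (odd monomials vanish by symmetry):
  i = 0 (even): a_0 · C_{0} = -3 · 1 = -3
  i = 1 (odd): ∫ x^1 ρ_sc = 0 (vanishes)
  i = 2 (even): a_2 · C_{1} = -4 · 1 = -4
  i = 3 (odd): ∫ x^3 ρ_sc = 0 (vanishes)

Summing the contributions: ∫_{−2}^{2} p(x) ρ_sc(x) dx = (-3) + (-4) = -7.


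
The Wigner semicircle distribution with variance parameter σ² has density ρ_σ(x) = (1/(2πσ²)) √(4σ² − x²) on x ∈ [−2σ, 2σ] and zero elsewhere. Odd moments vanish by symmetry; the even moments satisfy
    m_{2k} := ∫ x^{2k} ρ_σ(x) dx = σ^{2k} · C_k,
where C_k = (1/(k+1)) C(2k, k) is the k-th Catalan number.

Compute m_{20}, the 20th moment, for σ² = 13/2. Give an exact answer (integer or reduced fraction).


By the scaled semicircle moment identity, m_{2k} = σ^{2k} · C_k with k = 10.
C_10 = (1/(k+1)) · C(2k, k) = (1/11) · C(20, 10) = (1/11) · 184756 = 16796.
σ^{2k} = (σ²)^k = (13/2)^10 = 137858491849/1024.

Therefore m_{20} = σ^{20} · C_10 = (137858491849/1024) · 16796 = 578867807273951/256.


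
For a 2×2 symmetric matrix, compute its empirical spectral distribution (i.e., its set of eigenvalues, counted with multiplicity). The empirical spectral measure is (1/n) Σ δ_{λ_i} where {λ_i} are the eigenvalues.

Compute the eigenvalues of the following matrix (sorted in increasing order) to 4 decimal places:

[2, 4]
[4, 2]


Since M is real symmetric, both eigenvalues are real; they are the roots of det(λI − M) = λ² − (tr M) λ + det M.
tr M = 2 + 2 = 4.
det M = 2·2 − 4² = 4 − 16 = -12.
Characteristic polynomial: λ² − 4λ − 12 = 0.
Discriminant Δ = (tr M)² − 4·det M = 16 − (-48) = 64; √Δ = 8.000000.
λ = (tr M ± √Δ)/2 = (4 ± 8.000000)/2, giving (tr M − √Δ)/2 = -2.0000 and (tr M + √Δ)/2 = 6.0000.

Eigenvalues sorted in increasing order: [-2.0000, 6.0000].


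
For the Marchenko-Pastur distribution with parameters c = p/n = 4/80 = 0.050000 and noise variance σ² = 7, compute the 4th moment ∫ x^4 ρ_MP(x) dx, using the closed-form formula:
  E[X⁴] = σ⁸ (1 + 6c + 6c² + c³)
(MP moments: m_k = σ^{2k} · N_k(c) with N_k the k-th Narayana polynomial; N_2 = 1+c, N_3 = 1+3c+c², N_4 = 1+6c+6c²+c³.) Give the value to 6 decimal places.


E[X⁴] = σ⁸ (1 + 6c + 6c² + c³) (fourth MP moment). With σ² = 7 (so σ⁸ = 2401) and c = 4/80 = 0.050000: E[X⁴] = 2401 · (1 + 6·0.050000 + 6·(0.050000)² + (0.050000)³) = 2401 · 1.315125.

So E[X^4] = 3157.615125.


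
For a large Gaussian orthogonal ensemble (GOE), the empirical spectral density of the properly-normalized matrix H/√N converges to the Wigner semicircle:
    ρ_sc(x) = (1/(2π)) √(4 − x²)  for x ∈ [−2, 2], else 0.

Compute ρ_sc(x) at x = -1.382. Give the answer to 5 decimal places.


ρ_sc(x) = (1/(2π)) √(4 − x²). With x = -1.382:
  4 − x² = 4 − (-1.382)² = 4 − 1.909924 = 2.090076.
  √(4 − x²) = 1.445710.
  1/(2π) = 0.159155.
  ρ_sc(-1.382) = 0.159155 · 1.445710 = 0.230092.

Rounded to 5 decimal places: ρ_sc(-1.382) ≈ 0.23009.


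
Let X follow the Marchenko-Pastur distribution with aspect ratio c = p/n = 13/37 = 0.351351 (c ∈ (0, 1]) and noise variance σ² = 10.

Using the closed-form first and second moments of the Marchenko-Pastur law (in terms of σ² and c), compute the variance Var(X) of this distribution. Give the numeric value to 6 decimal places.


Recall the MP moments m_1 = E[X] = σ² and m_2 = E[X²] = σ⁴ (1 + c).
m_1 = E[X] = σ² = 10, so m_1² = 100.
m_2 = E[X²] = σ⁴ (1 + c) = 100 · (1 + 0.351351) = 100 · 1.351351 = 135.135135.
(Note m_2 − m_1² simplifies to c · σ⁴ = 0.351351 · 100.)

Var(X) = m_2 − m_1² = 135.135135 − 100 = 35.135135.


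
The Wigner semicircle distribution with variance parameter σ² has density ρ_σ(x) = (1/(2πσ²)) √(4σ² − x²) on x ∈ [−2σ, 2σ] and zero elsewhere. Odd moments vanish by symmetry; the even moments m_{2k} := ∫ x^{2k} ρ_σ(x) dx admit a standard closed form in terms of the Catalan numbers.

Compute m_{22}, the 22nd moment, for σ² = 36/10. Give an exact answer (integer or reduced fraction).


By the scaled semicircle moment identity, m_{2k} = σ^{2k} · C_k with k = 11.
C_11 = (1/(k+1)) · C(2k, k) = (1/12) · C(22, 11) = (1/12) · 705432 = 58786.
σ^{2k} = (σ²)^k = (36/10)^11 = 64268410079232/48828125.

Therefore m_{22} = σ^{22} · C_11 = (64268410079232/48828125) · 58786 = 3778082754917732352/48828125.


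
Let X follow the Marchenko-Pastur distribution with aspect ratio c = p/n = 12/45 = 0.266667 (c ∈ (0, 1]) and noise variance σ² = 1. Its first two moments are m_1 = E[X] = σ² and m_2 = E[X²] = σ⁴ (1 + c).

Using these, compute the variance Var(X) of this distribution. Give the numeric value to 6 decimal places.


m_1 = E[X] = σ² = 1, so m_1² = 1.
m_2 = E[X²] = σ⁴ (1 + c) = 1 · (1 + 0.266667) = 1 · 1.266667 = 1.266667.
(Note m_2 − m_1² simplifies to c · σ⁴ = 0.266667 · 1.)

Var(X) = m_2 − m_1² = 1.266667 − 1 = 0.266667.


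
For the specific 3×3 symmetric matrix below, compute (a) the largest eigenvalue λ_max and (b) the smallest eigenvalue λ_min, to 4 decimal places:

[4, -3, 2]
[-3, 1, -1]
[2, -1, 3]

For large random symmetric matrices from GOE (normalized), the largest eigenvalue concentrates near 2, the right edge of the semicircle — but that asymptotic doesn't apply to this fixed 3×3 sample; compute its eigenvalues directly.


Since M is real symmetric, all three eigenvalues are real; they are the roots of det(λI − M) = λ³ − (tr M) λ² + s λ − det M, where s is the sum of the principal 2×2 minors.
tr M = 4 + 1 + 3 = 8.
s = (4·1 − (-3)²) + (4·3 − 2²) + (1·3 − (-1)²) = -5 + 8 + 2 = 5.
det M (expand along row 1) = 4·2 − (-3)·(-7) + 2·1 = -11.
Characteristic polynomial: λ³ − 8λ² + 5λ + 11 = 0.
Substitute λ = y + (tr M)/3 = y + 2.666667 to remove the quadratic term: y³ + p·y + q = 0 with p = s − (tr M)²/3 = -16.333333 and q = −2(tr M)³/27 + (tr M)·s/3 − det M = -13.592593.
Three real roots ⇒ use the trigonometric (Viète) form: r = 2√(−p/3) = 4.666667, φ = arccos(3q/(p·r)) = arccos(0.534985) = 1.006306 rad.
y_k = r·cos(φ/3 − 2πk/3) for k = 0, 1, 2 gives y = 4.406580, -0.872924, -3.533656.
λ_k = y_k + 2.666667 gives λ = 7.0732, 1.7937, -0.8670 (check: the sum is 8.0000 = tr M).

Hence λ_max = 7.0732 and λ_min = -0.8670.


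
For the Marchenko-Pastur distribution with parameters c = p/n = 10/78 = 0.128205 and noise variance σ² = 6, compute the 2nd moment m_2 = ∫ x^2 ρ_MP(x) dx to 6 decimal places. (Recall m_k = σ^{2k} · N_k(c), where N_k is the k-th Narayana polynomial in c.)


E[X²] = σ⁴ (1 + c) (second MP moment). With σ² = 6 (so σ⁴ = 36) and c = 10/78 = 0.128205: E[X²] = 36 · (1 + 0.128205) = 36 · 1.128205.

So E[X^2] = 40.615385.


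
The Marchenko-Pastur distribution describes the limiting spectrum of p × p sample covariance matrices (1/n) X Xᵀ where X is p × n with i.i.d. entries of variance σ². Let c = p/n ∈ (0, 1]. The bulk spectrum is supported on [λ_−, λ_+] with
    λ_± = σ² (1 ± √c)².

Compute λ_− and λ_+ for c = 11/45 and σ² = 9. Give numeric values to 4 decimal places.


c = 11/45 = 0.244444; √c = 0.494413.
λ_− = σ² (1 − √c)² = 9 · (1 − 0.494413)² = 9 · (0.505587)² = 2.300562.
λ_+ = σ² (1 + √c)² = 9 · (1 + 0.494413)² = 9 · (1.494413)² = 20.099438.

Rounded to 4 decimal places: λ_− ≈ 2.3006, λ_+ ≈ 20.0994.


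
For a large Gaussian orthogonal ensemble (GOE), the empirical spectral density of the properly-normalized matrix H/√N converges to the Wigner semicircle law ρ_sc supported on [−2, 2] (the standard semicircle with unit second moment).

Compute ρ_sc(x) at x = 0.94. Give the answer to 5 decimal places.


ρ_sc(x) = (1/(2π)) √(4 − x²). With x = 0.94:
  4 − x² = 4 − (0.94)² = 4 − 0.883600 = 3.116400.
  √(4 − x²) = 1.765333.
  1/(2π) = 0.159155.
  ρ_sc(0.94) = 0.159155 · 1.765333 = 0.280961.

Rounded to 5 decimal places: ρ_sc(0.94) ≈ 0.28096.


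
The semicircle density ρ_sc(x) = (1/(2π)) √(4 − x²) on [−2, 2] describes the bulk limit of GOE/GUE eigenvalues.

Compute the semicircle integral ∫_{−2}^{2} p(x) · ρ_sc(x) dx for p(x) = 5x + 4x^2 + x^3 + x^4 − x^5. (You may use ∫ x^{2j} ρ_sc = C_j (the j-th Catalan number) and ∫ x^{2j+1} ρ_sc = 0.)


Write p(x) = Σ a_i x^i, split into monomials and integrate each against ρ_sc separately.
Using ∫ x^{2j} ρ_sc = C_j = (1/(j+1)) C(2j, j) (Catalan numbers) and ∫ x^{2j+1} ρ_sc = 0 (odd monomials vanish by symmetry):
  i = 1 (odd): ∫ x^1 ρ_sc = 0 (vanishes)
  i = 2 (even): a_2 · C_{1} = 4 · 1 = 4
  i = 3 (odd): ∫ x^3 ρ_sc = 0 (vanishes)
  i = 4 (even): a_4 · C_{2} = 1 · 2 = 2
  i = 5 (odd): ∫ x^5 ρ_sc = 0 (vanishes)

Summing the contributions: ∫_{−2}^{2} p(x) ρ_sc(x) dx = 4 + 2 = 6.


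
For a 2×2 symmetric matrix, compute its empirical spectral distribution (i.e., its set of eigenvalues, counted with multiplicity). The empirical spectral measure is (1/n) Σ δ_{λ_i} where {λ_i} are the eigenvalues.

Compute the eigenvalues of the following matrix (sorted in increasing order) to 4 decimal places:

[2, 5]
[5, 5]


Since M is real symmetric, both eigenvalues are real; they are the roots of det(λI − M) = λ² − (tr M) λ + det M.
tr M = 2 + 5 = 7.
det M = 2·5 − 5² = 10 − 25 = -15.
Characteristic polynomial: λ² − 7λ − 15 = 0.
Discriminant Δ = (tr M)² − 4·det M = 49 − (-60) = 109; √Δ = 10.440307.
λ = (tr M ± √Δ)/2 = (7 ± 10.440307)/2, giving (tr M − √Δ)/2 = -1.7202 and (tr M + √Δ)/2 = 8.7202.

Eigenvalues sorted in increasing order: [-1.7202, 8.7202].


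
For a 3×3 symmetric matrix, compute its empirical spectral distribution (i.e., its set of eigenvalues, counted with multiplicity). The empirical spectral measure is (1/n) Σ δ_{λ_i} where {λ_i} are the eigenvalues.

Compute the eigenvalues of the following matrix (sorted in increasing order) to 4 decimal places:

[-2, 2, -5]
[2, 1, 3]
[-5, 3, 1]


Since M is real symmetric, all three eigenvalues are real; they are the roots of det(λI − M) = λ³ − (tr M) λ² + s λ − det M, where s is the sum of the principal 2×2 minors.
tr M = -2 + 1 + 1 = 0.
s = ((-2)·1 − 2²) + ((-2)·1 − (-5)²) + (1·1 − 3²) = -6 + (-27) + (-8) = -41.
det M (expand along row 1) = (-2)·(-8) − 2·17 + (-5)·11 = -73.
Characteristic polynomial: λ³ − 41λ + 73 = 0.
Substitute λ = y + (tr M)/3 = y + 0.000000 to remove the quadratic term: y³ + p·y + q = 0 with p = s − (tr M)²/3 = -41.000000 and q = −2(tr M)³/27 + (tr M)·s/3 − det M = 73.000000.
Three real roots ⇒ use the trigonometric (Viète) form: r = 2√(−p/3) = 7.393691, φ = arccos(3q/(p·r)) = arccos(-0.722435) = 2.378114 rad.
y_k = r·cos(φ/3 − 2πk/3) for k = 0, 1, 2 gives y = 5.189790, 1.965758, -7.155548.
λ_k = y_k + 0.000000 gives λ = 5.1898, 1.9658, -7.1555 (check: the sum is 0.0000 = tr M).

Eigenvalues sorted in increasing order: [-7.1555, 1.9658, 5.1898].


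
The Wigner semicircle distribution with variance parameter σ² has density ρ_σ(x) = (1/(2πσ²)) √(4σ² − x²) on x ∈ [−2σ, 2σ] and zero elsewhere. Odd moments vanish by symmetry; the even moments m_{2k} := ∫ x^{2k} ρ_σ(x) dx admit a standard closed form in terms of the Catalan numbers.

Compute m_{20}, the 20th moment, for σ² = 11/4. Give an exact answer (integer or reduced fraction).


By the scaled semicircle moment identity, m_{2k} = σ^{2k} · C_k with k = 10.
C_10 = (1/(k+1)) · C(2k, k) = (1/11) · C(20, 10) = (1/11) · 184756 = 16796.
σ^{2k} = (σ²)^k = (11/4)^10 = 25937424601/1048576.

Therefore m_{20} = σ^{20} · C_10 = (25937424601/1048576) · 16796 = 108911245899599/262144.


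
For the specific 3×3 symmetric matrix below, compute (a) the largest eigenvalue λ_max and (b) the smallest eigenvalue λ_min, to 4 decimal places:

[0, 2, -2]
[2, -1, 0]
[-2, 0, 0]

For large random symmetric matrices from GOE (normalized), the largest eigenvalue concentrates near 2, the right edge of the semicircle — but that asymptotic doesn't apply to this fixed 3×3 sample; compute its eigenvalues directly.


Since M is real symmetric, all three eigenvalues are real; they are the roots of det(λI − M) = λ³ − (tr M) λ² + s λ − det M, where s is the sum of the principal 2×2 minors.
tr M = 0 + (-1) + 0 = -1.
s = (0·(-1) − 2²) + (0·0 − (-2)²) + ((-1)·0 − 0²) = -4 + (-4) + 0 = -8.
det M (expand along row 1) = 0·0 − 2·0 + (-2)·(-2) = 4.
Characteristic polynomial: λ³ + λ² − 8λ − 4 = 0.
Substitute λ = y + (tr M)/3 = y − 0.333333 to remove the quadratic term: y³ + p·y + q = 0 with p = s − (tr M)²/3 = -8.333333 and q = −2(tr M)³/27 + (tr M)·s/3 − det M = -1.259259.
Three real roots ⇒ use the trigonometric (Viète) form: r = 2√(−p/3) = 3.333333, φ = arccos(3q/(p·r)) = arccos(0.136000) = 1.434374 rad.
y_k = r·cos(φ/3 − 2πk/3) for k = 0, 1, 2 gives y = 2.959531, -0.151529, -2.808003.
λ_k = y_k − 0.333333 gives λ = 2.6262, -0.4849, -3.1413 (check: the sum is -1.0000 = tr M).

Hence λ_max = 2.6262 and λ_min = -3.1413.


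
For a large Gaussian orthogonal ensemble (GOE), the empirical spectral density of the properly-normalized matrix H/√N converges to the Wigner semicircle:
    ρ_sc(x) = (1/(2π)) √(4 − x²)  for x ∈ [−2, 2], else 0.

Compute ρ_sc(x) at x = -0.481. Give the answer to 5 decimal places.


ρ_sc(x) = (1/(2π)) √(4 − x²). With x = -0.481:
  4 − x² = 4 − (-0.481)² = 4 − 0.231361 = 3.768639.
  √(4 − x²) = 1.941298.
  1/(2π) = 0.159155.
  ρ_sc(-0.481) = 0.159155 · 1.941298 = 0.308967.

Rounded to 5 decimal places: ρ_sc(-0.481) ≈ 0.30897.
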